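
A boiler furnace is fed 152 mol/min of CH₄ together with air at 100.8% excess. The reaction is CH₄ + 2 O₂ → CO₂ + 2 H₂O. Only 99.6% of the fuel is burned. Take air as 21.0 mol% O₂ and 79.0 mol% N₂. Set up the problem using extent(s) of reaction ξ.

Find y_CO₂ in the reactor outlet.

Stoichiometric O₂ = 2 × 152 = 304 mol/min; O₂ fed = 304 × 2.008 = 610.4 mol/min.
N₂ fed = 610.4 × 79/21 = 2296 mol/min.
Fuel reacted = 0.996 × 152 → ξ = 151.4 mol/min.
Outlet (n = n₀ + ν ξ):
  CH₄: 152 − 1(151.4) = 0.608
  O₂: 610.4 − 2(151.4) = 307.6
  N₂: 2296 (inert)
  CO₂: 0 + 1(151.4) = 151.4
  H₂O: 0 + 2(151.4) = 302.8
Total out = 3059 mol/min; y_CO₂ = 151.4 / 3059 = 0.04949.

0.0495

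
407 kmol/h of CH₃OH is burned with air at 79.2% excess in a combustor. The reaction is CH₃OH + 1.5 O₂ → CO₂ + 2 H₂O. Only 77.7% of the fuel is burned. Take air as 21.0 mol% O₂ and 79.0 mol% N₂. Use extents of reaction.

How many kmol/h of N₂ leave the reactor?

Stoichiometric O₂ = 1.5 × 407 = 610.5 kmol/h; O₂ fed = 610.5 × 1.792 = 1094 kmol/h.
N₂ fed = 1094 × 79/21 = 4116 kmol/h.
Fuel reacted = 0.777 × 407 → ξ = 316.2 kmol/h.
Outlet (n = n₀ + ν ξ):
  CH₃OH: 407 − 1(316.2) = 90.76
  O₂: 1094 − 1.5(316.2) = 619.7
  N₂: 4116 (inert)
  CO₂: 0 + 1(316.2) = 316.2
  H₂O: 0 + 2(316.2) = 632.5

4120 kmol/h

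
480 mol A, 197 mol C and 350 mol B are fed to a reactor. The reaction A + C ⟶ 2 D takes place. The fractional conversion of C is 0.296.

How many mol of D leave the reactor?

117 mol

C reacted = 0.296 × 197 = 58.31 mol; ν_C = −1, so ξ = 58.31/1 = 58.31 mol.
Outlet amounts (n = n₀ + ν ξ):
  A: 480 − 1(58.31) = 421.7
  C: 197 − 1(58.31) = 138.7
  D: 0 + 2(58.31) = 116.6
  B: 350 (inert)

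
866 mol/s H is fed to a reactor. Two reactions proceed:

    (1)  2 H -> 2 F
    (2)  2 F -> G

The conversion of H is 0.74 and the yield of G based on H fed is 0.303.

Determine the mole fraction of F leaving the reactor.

0.192

Conversion of H: H consumed = 2ξ₁ = 0.74 × 866 → ξ₁ = 320.4 mol/s.
Yield of G: 1ξ₂ / 866 = 0.303 → ξ₂ = 262.4 mol/s.
Outlet amounts (n = n₀ + Σ ν·ξ):
  H: 866 − 2(320.4) = 225.2
  F: 0 + 2(320.4) − 2(262.4) = 116
  G: 0 + 1(262.4) = 262.4
Total out = 603.6 mol/s; y_F = 116 / 603.6 = 0.1923.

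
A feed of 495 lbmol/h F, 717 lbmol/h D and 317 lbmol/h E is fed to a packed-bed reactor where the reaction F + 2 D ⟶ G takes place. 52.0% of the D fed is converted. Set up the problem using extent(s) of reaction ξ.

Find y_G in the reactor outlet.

D reacted = 0.52 × 717 = 372.8 lbmol/h; ν_D = −2, so ξ = 372.8/2 = 186.4 lbmol/h.
Outlet amounts (n = n₀ + ν ξ):
  F: 495 − 1(186.4) = 308.6
  D: 717 − 2(186.4) = 344.2
  G: 0 + 1(186.4) = 186.4
  E: 317 (inert)
Total out = 1156 lbmol/h; y_G = 186.4 / 1156 = 0.1612.

0.161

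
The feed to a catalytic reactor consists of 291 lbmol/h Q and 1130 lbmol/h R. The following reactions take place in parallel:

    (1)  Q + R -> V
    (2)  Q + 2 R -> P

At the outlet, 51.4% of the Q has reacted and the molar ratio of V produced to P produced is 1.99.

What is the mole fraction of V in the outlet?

0.0815

Conversion of Q: Q consumed = 0.514 × 291 = 149.6 lbmol/h = 1ξ₁ + 1ξ₂.
Selectivity: 1ξ₁ / (1ξ₂) = 1.99 → ξ₁ = 1.99 ξ₂.
Substitute: (1·1.99 + 1) ξ₂ = 149.6 → ξ₂ = 50.02 lbmol/h, ξ₁ = 99.55 lbmol/h.
Outlet amounts (n = n₀ + Σ ν·ξ):
  Q: 291 − 1(99.55) − 1(50.02) = 141.4
  R: 1130 − 1(99.55) − 2(50.02) = 930.4
  V: 0 + 1(99.55) = 99.55
  P: 0 + 1(50.02) = 50.02
Total out = 1221 lbmol/h; y_V = 99.55 / 1221 = 0.0815.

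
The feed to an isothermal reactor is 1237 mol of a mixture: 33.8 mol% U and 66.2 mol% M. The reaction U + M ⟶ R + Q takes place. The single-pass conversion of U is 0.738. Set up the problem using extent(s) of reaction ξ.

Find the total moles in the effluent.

1240 mol

U reacted = 0.738 × 418.1 = 308.6 mol; ν_U = −1, so ξ = 308.6/1 = 308.6 mol.
Outlet amounts (n = n₀ + ν ξ):
  U: 418.1 − 1(308.6) = 109.5
  M: 818.9 − 1(308.6) = 510.3
  R: 0 + 1(308.6) = 308.6
  Q: 0 + 1(308.6) = 308.6
Total out = 109.5 + 510.3 + 308.6 + 308.6 = 1237 mol.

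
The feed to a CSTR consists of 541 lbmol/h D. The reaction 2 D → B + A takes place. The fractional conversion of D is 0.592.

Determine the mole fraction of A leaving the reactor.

0.296

D reacted = 0.592 × 541 = 320.3 lbmol/h; ν_D = −2, so ξ = 320.3/2 = 160.1 lbmol/h.
Outlet amounts (n = n₀ + ν ξ):
  D: 541 − 2(160.1) = 220.7
  B: 0 + 1(160.1) = 160.1
  A: 0 + 1(160.1) = 160.1
Total out = 541 lbmol/h; y_A = 160.1 / 541 = 0.296.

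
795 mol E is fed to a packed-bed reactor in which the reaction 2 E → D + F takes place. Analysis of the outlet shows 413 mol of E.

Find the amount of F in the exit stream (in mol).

For E: n = n₀ − 2ξ → 413 = 795 − 2ξ, giving ξ = 191 mol.
Outlet amounts (n = n₀ + ν ξ):
  E: 795 − 2(191) = 413
  D: 0 + 1(191) = 191
  F: 0 + 1(191) = 191

191 mol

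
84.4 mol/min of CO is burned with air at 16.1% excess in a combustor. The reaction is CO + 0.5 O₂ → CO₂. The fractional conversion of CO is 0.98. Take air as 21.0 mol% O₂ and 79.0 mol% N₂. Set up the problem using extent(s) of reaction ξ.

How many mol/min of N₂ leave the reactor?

184 mol/min

Stoichiometric O₂ = 0.5 × 84.4 = 42.2 mol/min; O₂ fed = 42.2 × 1.161 = 48.99 mol/min.
N₂ fed = 48.99 × 79/21 = 184.3 mol/min.
Fuel reacted = 0.98 × 84.4 → ξ = 82.71 mol/min.
Outlet (n = n₀ + ν ξ):
  CO: 84.4 − 1(82.71) = 1.688
  O₂: 48.99 − 0.5(82.71) = 7.638
  N₂: 184.3 (inert)
  CO₂: 0 + 1(82.71) = 82.71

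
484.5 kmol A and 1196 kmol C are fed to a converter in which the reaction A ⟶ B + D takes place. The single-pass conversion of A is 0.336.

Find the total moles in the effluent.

A reacted = 0.336 × 484.5 = 162.8 kmol; ν_A = −1, so ξ = 162.8/1 = 162.8 kmol.
Outlet amounts (n = n₀ + ν ξ):
  A: 484.5 − 1(162.8) = 321.7
  B: 0 + 1(162.8) = 162.8
  D: 0 + 1(162.8) = 162.8
  C: 1196 (inert)
Total out = 321.7 + 162.8 + 162.8 + 1196 = 1843 kmol.

1840 kmol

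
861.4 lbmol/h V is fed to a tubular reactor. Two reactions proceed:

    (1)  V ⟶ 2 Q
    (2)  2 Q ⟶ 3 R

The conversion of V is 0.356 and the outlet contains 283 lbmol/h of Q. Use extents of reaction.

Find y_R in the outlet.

Conversion of V: V consumed = 1ξ₁ = 0.356 × 861.4 → ξ₁ = 306.7 lbmol/h.
Q balance: n_Q = 0 + 2ξ₁ − 2ξ₂ = 283 → ξ₂ = (2·306.7 − 283)/2 = 165.2 lbmol/h.
Outlet amounts (n = n₀ + Σ ν·ξ):
  V: 861.4 − 1(306.7) = 554.7
  Q: 0 + 2(306.7) − 2(165.2) = 283
  R: 0 + 3(165.2) = 495.5
Total out = 1333 lbmol/h; y_R = 495.5 / 1333 = 0.3716.

0.372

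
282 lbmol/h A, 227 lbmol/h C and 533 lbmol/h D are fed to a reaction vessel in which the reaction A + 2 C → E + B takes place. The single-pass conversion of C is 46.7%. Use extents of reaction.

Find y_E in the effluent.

C reacted = 0.467 × 227 = 106 lbmol/h; ν_C = −2, so ξ = 106/2 = 53 lbmol/h.
Outlet amounts (n = n₀ + ν ξ):
  A: 282 − 1(53) = 229
  C: 227 − 2(53) = 121
  E: 0 + 1(53) = 53
  B: 0 + 1(53) = 53
  D: 533 (inert)
Total out = 989 lbmol/h; y_E = 53 / 989 = 0.05359.

0.0536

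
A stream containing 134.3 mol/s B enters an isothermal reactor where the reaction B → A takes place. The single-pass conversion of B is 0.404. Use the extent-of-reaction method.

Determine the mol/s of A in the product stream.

54.3 mol/s

B reacted = 0.404 × 134.3 = 54.26 mol/s; ν_B = −1, so ξ = 54.26/1 = 54.26 mol/s.
Outlet amounts (n = n₀ + ν ξ):
  B: 134.3 − 1(54.26) = 80.04
  A: 0 + 1(54.26) = 54.26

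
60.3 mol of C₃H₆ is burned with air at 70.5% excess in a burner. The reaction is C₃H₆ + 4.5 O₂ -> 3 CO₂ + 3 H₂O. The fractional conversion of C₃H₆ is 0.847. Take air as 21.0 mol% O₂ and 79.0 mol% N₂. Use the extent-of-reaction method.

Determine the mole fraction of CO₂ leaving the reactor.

Stoichiometric O₂ = 4.5 × 60.3 = 271.3 mol; O₂ fed = 271.3 × 1.705 = 462.7 mol.
N₂ fed = 462.7 × 79/21 = 1740 mol.
Fuel reacted = 0.847 × 60.3 → ξ = 51.07 mol.
Outlet (n = n₀ + ν ξ):
  C₃H₆: 60.3 − 1(51.07) = 9.226
  O₂: 462.7 − 4.5(51.07) = 232.8
  N₂: 1740 (inert)
  CO₂: 0 + 3(51.07) = 153.2
  H₂O: 0 + 3(51.07) = 153.2
Total out = 2289 mol; y_CO₂ = 153.2 / 2289 = 0.06694.

0.0669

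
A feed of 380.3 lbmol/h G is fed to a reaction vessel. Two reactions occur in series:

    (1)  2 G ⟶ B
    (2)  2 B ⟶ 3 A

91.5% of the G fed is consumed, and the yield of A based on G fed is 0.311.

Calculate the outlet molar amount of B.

95.1 lbmol/h

Conversion of G: G consumed = 2ξ₁ = 0.915 × 380.3 → ξ₁ = 174 lbmol/h.
Yield of A: 3ξ₂ / 380.3 = 0.311 → ξ₂ = 39.42 lbmol/h.
Outlet amounts (n = n₀ + Σ ν·ξ):
  G: 380.3 − 2(174) = 32.33
  B: 0 + 1(174) − 2(39.42) = 95.14
  A: 0 + 3(39.42) = 118.3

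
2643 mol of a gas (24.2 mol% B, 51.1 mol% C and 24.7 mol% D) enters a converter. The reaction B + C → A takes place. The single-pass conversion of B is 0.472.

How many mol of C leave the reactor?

B reacted = 0.472 × 639.6 = 301.9 mol; ν_B = −1, so ξ = 301.9/1 = 301.9 mol.
Outlet amounts (n = n₀ + ν ξ):
  B: 639.6 − 1(301.9) = 337.7
  C: 1351 − 1(301.9) = 1049
  A: 0 + 1(301.9) = 301.9
  D: 652.8 (inert)

1050 mol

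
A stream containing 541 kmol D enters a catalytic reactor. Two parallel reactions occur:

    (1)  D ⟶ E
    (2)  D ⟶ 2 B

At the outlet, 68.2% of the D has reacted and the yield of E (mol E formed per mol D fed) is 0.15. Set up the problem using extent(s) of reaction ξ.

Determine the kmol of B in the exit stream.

Yield of E: 1ξ₁ / 541 = 0.15 → ξ₁ = 81.15 kmol.
Conversion of D: 1ξ₁ + 1ξ₂ = 0.682 × 541 = 369 → ξ₂ = 287.8 kmol.
Outlet amounts (n = n₀ + Σ ν·ξ):
  D: 541 − 1(81.15) − 1(287.8) = 172
  E: 0 + 1(81.15) = 81.15
  B: 0 + 2(287.8) = 575.6

576 kmol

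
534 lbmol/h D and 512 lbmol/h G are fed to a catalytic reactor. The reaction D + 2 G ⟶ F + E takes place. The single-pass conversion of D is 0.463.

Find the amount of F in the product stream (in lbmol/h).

D reacted = 0.463 × 534 = 247.2 lbmol/h; ν_D = −1, so ξ = 247.2/1 = 247.2 lbmol/h.
Outlet amounts (n = n₀ + ν ξ):
  D: 534 − 1(247.2) = 286.8
  G: 512 − 2(247.2) = 17.52
  F: 0 + 1(247.2) = 247.2
  E: 0 + 1(247.2) = 247.2

247 lbmol/h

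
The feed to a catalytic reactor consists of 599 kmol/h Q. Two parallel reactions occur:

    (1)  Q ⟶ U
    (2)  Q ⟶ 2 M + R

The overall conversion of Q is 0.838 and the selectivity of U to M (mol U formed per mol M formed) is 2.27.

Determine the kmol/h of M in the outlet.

Conversion of Q: Q consumed = 0.838 × 599 = 502 kmol/h = 1ξ₁ + 1ξ₂.
Selectivity: 1ξ₁ / (2ξ₂) = 2.27 → ξ₁ = 4.54 ξ₂.
Substitute: (1·4.54 + 1) ξ₂ = 502 → ξ₂ = 90.61 kmol/h, ξ₁ = 411.4 kmol/h.
Outlet amounts (n = n₀ + Σ ν·ξ):
  Q: 599 − 1(411.4) − 1(90.61) = 97.04
  U: 0 + 1(411.4) = 411.4
  M: 0 + 2(90.61) = 181.2
  R: 0 + 1(90.61) = 90.61

181 kmol/h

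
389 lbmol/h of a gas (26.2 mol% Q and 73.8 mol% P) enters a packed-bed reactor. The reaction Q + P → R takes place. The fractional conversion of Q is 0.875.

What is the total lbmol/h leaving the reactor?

300 lbmol/h

Q reacted = 0.875 × 101.9 = 89.18 lbmol/h; ν_Q = −1, so ξ = 89.18/1 = 89.18 lbmol/h.
Outlet amounts (n = n₀ + ν ξ):
  Q: 101.9 − 1(89.18) = 12.74
  P: 287.1 − 1(89.18) = 197.9
  R: 0 + 1(89.18) = 89.18
Total out = 12.74 + 197.9 + 89.18 = 299.8 lbmol/h.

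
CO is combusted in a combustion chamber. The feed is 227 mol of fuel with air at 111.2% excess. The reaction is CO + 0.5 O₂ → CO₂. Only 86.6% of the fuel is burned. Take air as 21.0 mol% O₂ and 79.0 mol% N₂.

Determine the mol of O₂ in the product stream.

141 mol

Stoichiometric O₂ = 0.5 × 227 = 113.5 mol; O₂ fed = 113.5 × 2.112 = 239.7 mol.
N₂ fed = 239.7 × 79/21 = 901.8 mol.
Fuel reacted = 0.866 × 227 → ξ = 196.6 mol.
Outlet (n = n₀ + ν ξ):
  CO: 227 − 1(196.6) = 30.42
  O₂: 239.7 − 0.5(196.6) = 141.4
  N₂: 901.8 (inert)
  CO₂: 0 + 1(196.6) = 196.6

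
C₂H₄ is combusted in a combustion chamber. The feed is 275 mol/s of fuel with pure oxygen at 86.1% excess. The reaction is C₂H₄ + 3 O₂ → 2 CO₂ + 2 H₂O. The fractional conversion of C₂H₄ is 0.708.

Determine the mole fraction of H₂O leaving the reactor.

0.215

Stoichiometric O₂ = 3 × 275 = 825 mol/s; O₂ fed = 825 × 1.861 = 1535 mol/s.
Fuel reacted = 0.708 × 275 → ξ = 194.7 mol/s.
Outlet (n = n₀ + ν ξ):
  C₂H₄: 275 − 1(194.7) = 80.3
  O₂: 1535 − 3(194.7) = 951.2
  CO₂: 0 + 2(194.7) = 389.4
  H₂O: 0 + 2(194.7) = 389.4
Total out = 1810 mol/s; y_H₂O = 389.4 / 1810 = 0.2151.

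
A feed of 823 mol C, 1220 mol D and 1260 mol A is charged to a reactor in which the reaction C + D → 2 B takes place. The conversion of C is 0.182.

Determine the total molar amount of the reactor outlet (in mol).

3300 mol

C reacted = 0.182 × 823 = 149.8 mol; ν_C = −1, so ξ = 149.8/1 = 149.8 mol.
Outlet amounts (n = n₀ + ν ξ):
  C: 823 − 1(149.8) = 673.2
  D: 1220 − 1(149.8) = 1070
  B: 0 + 2(149.8) = 299.6
  A: 1260 (inert)
Total out = 673.2 + 1070 + 299.6 + 1260 = 3303 mol.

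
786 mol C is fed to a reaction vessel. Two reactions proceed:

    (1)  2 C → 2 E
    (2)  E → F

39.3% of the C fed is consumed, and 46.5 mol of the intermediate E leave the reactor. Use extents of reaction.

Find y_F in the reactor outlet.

0.334

Conversion of C: C consumed = 2ξ₁ = 0.393 × 786 → ξ₁ = 154.4 mol.
E balance: n_E = 0 + 2ξ₁ − 1ξ₂ = 46.5 → ξ₂ = (2·154.4 − 46.5)/1 = 262.4 mol.
Outlet amounts (n = n₀ + Σ ν·ξ):
  C: 786 − 2(154.4) = 477.1
  E: 0 + 2(154.4) − 1(262.4) = 46.5
  F: 0 + 1(262.4) = 262.4
Total out = 786 mol; y_F = 262.4 / 786 = 0.3338.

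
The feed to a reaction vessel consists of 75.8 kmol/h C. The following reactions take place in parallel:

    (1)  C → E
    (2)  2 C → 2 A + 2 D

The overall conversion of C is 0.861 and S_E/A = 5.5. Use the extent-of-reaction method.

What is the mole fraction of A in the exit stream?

0.117

Conversion of C: C consumed = 0.861 × 75.8 = 65.26 kmol/h = 1ξ₁ + 2ξ₂.
Selectivity: 1ξ₁ / (2ξ₂) = 5.5 → ξ₁ = 11 ξ₂.
Substitute: (1·11 + 2) ξ₂ = 65.26 → ξ₂ = 5.02 kmol/h, ξ₁ = 55.22 kmol/h.
Outlet amounts (n = n₀ + Σ ν·ξ):
  C: 75.8 − 1(55.22) − 2(5.02) = 10.54
  E: 0 + 1(55.22) = 55.22
  A: 0 + 2(5.02) = 10.04
  D: 0 + 2(5.02) = 10.04
Total out = 85.84 kmol/h; y_A = 10.04 / 85.84 = 0.117.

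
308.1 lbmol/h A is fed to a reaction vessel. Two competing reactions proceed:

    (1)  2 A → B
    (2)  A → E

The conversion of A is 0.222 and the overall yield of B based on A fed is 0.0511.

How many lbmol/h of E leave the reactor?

Yield of B: 1ξ₁ / 308.1 = 0.0511 → ξ₁ = 15.74 lbmol/h.
Conversion of A: 2ξ₁ + 1ξ₂ = 0.222 × 308.1 = 68.4 → ξ₂ = 36.91 lbmol/h.
Outlet amounts (n = n₀ + Σ ν·ξ):
  A: 308.1 − 2(15.74) − 1(36.91) = 239.7
  B: 0 + 1(15.74) = 15.74
  E: 0 + 1(36.91) = 36.91

36.9 lbmol/h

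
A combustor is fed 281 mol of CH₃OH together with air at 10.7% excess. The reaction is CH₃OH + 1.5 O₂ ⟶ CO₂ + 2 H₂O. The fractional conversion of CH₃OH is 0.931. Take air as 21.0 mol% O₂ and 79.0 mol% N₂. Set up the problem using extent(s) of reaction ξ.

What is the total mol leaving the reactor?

2630 mol

Stoichiometric O₂ = 1.5 × 281 = 421.5 mol; O₂ fed = 421.5 × 1.107 = 466.6 mol.
N₂ fed = 466.6 × 79/21 = 1755 mol.
Fuel reacted = 0.931 × 281 → ξ = 261.6 mol.
Outlet (n = n₀ + ν ξ):
  CH₃OH: 281 − 1(261.6) = 19.39
  O₂: 466.6 − 1.5(261.6) = 74.18
  N₂: 1755 (inert)
  CO₂: 0 + 1(261.6) = 261.6
  H₂O: 0 + 2(261.6) = 523.2
Total out = 19.39 + 74.18 + 1755 + 261.6 + 523.2 = 2634 mol.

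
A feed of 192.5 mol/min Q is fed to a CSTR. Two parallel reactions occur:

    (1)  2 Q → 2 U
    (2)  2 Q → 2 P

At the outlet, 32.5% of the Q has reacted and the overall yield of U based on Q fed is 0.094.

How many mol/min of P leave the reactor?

Yield of U: 2ξ₁ / 192.5 = 0.094 → ξ₁ = 9.047 mol/min.
Conversion of Q: 2ξ₁ + 2ξ₂ = 0.325 × 192.5 = 62.56 → ξ₂ = 22.23 mol/min.
Outlet amounts (n = n₀ + Σ ν·ξ):
  Q: 192.5 − 2(9.047) − 2(22.23) = 129.9
  U: 0 + 2(9.047) = 18.09
  P: 0 + 2(22.23) = 44.47

44.5 mol/min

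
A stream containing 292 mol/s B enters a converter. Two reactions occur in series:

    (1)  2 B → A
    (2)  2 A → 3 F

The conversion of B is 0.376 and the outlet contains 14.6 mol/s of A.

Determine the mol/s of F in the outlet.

Conversion of B: B consumed = 2ξ₁ = 0.376 × 292 → ξ₁ = 54.9 mol/s.
A balance: n_A = 0 + 1ξ₁ − 2ξ₂ = 14.6 → ξ₂ = (1·54.9 − 14.6)/2 = 20.15 mol/s.
Outlet amounts (n = n₀ + Σ ν·ξ):
  B: 292 − 2(54.9) = 182.2
  A: 0 + 1(54.9) − 2(20.15) = 14.6
  F: 0 + 3(20.15) = 60.44

60.4 mol/s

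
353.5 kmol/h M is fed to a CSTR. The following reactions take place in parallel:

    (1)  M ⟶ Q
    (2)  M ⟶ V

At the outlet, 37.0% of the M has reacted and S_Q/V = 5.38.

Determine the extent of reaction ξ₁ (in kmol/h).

Conversion of M: M consumed = 0.37 × 353.5 = 130.8 kmol/h = 1ξ₁ + 1ξ₂.
Selectivity: 1ξ₁ / (1ξ₂) = 5.38 → ξ₁ = 5.38 ξ₂.
Substitute: (1·5.38 + 1) ξ₂ = 130.8 → ξ₂ = 20.5 kmol/h, ξ₁ = 110.3 kmol/h.
Outlet amounts (n = n₀ + Σ ν·ξ):
  M: 353.5 − 1(110.3) − 1(20.5) = 222.7
  Q: 0 + 1(110.3) = 110.3
  V: 0 + 1(20.5) = 20.5

ξ₁ = 110 kmol/h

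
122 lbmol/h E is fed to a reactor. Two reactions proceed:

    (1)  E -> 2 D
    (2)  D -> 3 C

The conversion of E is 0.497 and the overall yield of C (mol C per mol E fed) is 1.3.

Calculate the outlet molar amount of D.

68.4 lbmol/h

Conversion of E: E consumed = 1ξ₁ = 0.497 × 122 → ξ₁ = 60.63 lbmol/h.
Yield of C: 3ξ₂ / 122 = 1.3 → ξ₂ = 52.87 lbmol/h.
Outlet amounts (n = n₀ + Σ ν·ξ):
  E: 122 − 1(60.63) = 61.37
  D: 0 + 2(60.63) − 1(52.87) = 68.4
  C: 0 + 3(52.87) = 158.6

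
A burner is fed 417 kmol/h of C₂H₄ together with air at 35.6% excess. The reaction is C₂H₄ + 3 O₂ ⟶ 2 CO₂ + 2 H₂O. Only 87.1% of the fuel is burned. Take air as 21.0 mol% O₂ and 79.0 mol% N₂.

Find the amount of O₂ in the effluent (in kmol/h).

607 kmol/h

Stoichiometric O₂ = 3 × 417 = 1251 kmol/h; O₂ fed = 1251 × 1.356 = 1696 kmol/h.
N₂ fed = 1696 × 79/21 = 6382 kmol/h.
Fuel reacted = 0.871 × 417 → ξ = 363.2 kmol/h.
Outlet (n = n₀ + ν ξ):
  C₂H₄: 417 − 1(363.2) = 53.79
  O₂: 1696 − 3(363.2) = 606.7
  N₂: 6382 (inert)
  CO₂: 0 + 2(363.2) = 726.4
  H₂O: 0 + 2(363.2) = 726.4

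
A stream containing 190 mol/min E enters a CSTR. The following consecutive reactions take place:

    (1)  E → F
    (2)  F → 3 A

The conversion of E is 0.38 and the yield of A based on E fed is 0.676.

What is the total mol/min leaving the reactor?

276 mol/min

Conversion of E: E consumed = 1ξ₁ = 0.38 × 190 → ξ₁ = 72.2 mol/min.
Yield of A: 3ξ₂ / 190 = 0.676 → ξ₂ = 42.81 mol/min.
Outlet amounts (n = n₀ + Σ ν·ξ):
  E: 190 − 1(72.2) = 117.8
  F: 0 + 1(72.2) − 1(42.81) = 29.39
  A: 0 + 3(42.81) = 128.4
Total out = 117.8 + 29.39 + 128.4 = 275.6 mol/min.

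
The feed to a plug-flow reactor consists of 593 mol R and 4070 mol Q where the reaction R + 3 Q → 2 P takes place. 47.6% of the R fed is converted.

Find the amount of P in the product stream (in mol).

R reacted = 0.476 × 593 = 282.3 mol; ν_R = −1, so ξ = 282.3/1 = 282.3 mol.
Outlet amounts (n = n₀ + ν ξ):
  R: 593 − 1(282.3) = 310.7
  Q: 4070 − 3(282.3) = 3223
  P: 0 + 2(282.3) = 564.5

565 mol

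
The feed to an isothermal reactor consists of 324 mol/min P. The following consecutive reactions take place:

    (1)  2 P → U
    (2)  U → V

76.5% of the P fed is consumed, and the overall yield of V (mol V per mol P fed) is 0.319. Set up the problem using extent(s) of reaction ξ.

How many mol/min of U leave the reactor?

20.6 mol/min

Conversion of P: P consumed = 2ξ₁ = 0.765 × 324 → ξ₁ = 123.9 mol/min.
Yield of V: 1ξ₂ / 324 = 0.319 → ξ₂ = 103.4 mol/min.
Outlet amounts (n = n₀ + Σ ν·ξ):
  P: 324 − 2(123.9) = 76.14
  U: 0 + 1(123.9) − 1(103.4) = 20.57
  V: 0 + 1(103.4) = 103.4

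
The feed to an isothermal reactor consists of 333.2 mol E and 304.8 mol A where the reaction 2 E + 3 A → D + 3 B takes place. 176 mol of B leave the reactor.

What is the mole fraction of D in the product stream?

0.101

For B: n = n₀ + 3ξ → 176 = 0 + 3ξ, giving ξ = 58.67 mol.
Outlet amounts (n = n₀ + ν ξ):
  E: 333.2 − 2(58.67) = 215.9
  A: 304.8 − 3(58.67) = 128.8
  D: 0 + 1(58.67) = 58.67
  B: 0 + 3(58.67) = 176
Total out = 579.3 mol; y_D = 58.67 / 579.3 = 0.1013.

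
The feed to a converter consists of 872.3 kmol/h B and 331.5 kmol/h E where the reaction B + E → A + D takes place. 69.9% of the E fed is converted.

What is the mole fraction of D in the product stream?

E reacted = 0.699 × 331.5 = 231.7 kmol/h; ν_E = −1, so ξ = 231.7/1 = 231.7 kmol/h.
Outlet amounts (n = n₀ + ν ξ):
  B: 872.3 − 1(231.7) = 640.6
  E: 331.5 − 1(231.7) = 99.78
  A: 0 + 1(231.7) = 231.7
  D: 0 + 1(231.7) = 231.7
Total out = 1204 kmol/h; y_D = 231.7 / 1204 = 0.1925.

0.192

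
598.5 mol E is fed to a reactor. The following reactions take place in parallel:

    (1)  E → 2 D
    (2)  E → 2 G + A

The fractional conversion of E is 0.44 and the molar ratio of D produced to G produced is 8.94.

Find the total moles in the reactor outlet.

Conversion of E: E consumed = 0.44 × 598.5 = 263.3 mol = 1ξ₁ + 1ξ₂.
Selectivity: 2ξ₁ / (2ξ₂) = 8.94 → ξ₁ = 8.94 ξ₂.
Substitute: (1·8.94 + 1) ξ₂ = 263.3 → ξ₂ = 26.49 mol, ξ₁ = 236.8 mol.
Outlet amounts (n = n₀ + Σ ν·ξ):
  E: 598.5 − 1(236.8) − 1(26.49) = 335.2
  D: 0 + 2(236.8) = 473.7
  G: 0 + 2(26.49) = 52.99
  A: 0 + 1(26.49) = 26.49
Total out = 335.2 + 473.7 + 52.99 + 26.49 = 888.3 mol.

888 mol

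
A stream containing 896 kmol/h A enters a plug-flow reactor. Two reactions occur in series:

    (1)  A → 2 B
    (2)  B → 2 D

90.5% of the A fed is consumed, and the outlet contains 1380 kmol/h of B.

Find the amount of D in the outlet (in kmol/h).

Conversion of A: A consumed = 1ξ₁ = 0.905 × 896 → ξ₁ = 810.9 kmol/h.
B balance: n_B = 0 + 2ξ₁ − 1ξ₂ = 1380 → ξ₂ = (2·810.9 − 1380)/1 = 241.8 kmol/h.
Outlet amounts (n = n₀ + Σ ν·ξ):
  A: 896 − 1(810.9) = 85.12
  B: 0 + 2(810.9) − 1(241.8) = 1380
  D: 0 + 2(241.8) = 483.5

484 kmol/h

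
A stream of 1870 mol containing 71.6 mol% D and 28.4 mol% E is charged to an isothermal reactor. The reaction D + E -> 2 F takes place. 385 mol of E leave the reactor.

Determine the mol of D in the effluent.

1190 mol

For E: n = n₀ − 1ξ → 385 = 531.1 − 1ξ, giving ξ = 146.1 mol.
Outlet amounts (n = n₀ + ν ξ):
  D: 1339 − 1(146.1) = 1193
  E: 531.1 − 1(146.1) = 385
  F: 0 + 2(146.1) = 292.2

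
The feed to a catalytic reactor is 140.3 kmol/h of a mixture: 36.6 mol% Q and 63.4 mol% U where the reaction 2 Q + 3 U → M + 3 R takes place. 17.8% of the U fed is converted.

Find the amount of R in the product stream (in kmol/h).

15.8 kmol/h

U reacted = 0.178 × 88.95 = 15.83 kmol/h; ν_U = −3, so ξ = 15.83/3 = 5.278 kmol/h.
Outlet amounts (n = n₀ + ν ξ):
  Q: 51.35 − 2(5.278) = 40.79
  U: 88.95 − 3(5.278) = 73.12
  M: 0 + 1(5.278) = 5.278
  R: 0 + 3(5.278) = 15.83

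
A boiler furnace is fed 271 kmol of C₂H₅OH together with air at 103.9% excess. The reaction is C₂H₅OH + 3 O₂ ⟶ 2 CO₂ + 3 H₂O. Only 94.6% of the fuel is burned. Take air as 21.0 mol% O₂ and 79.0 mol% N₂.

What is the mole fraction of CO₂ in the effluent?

Stoichiometric O₂ = 3 × 271 = 813 kmol; O₂ fed = 813 × 2.039 = 1658 kmol.
N₂ fed = 1658 × 79/21 = 6236 kmol.
Fuel reacted = 0.946 × 271 → ξ = 256.4 kmol.
Outlet (n = n₀ + ν ξ):
  C₂H₅OH: 271 − 1(256.4) = 14.63
  O₂: 1658 − 3(256.4) = 888.6
  N₂: 6236 (inert)
  CO₂: 0 + 2(256.4) = 512.7
  H₂O: 0 + 3(256.4) = 769.1
Total out = 8421 kmol; y_CO₂ = 512.7 / 8421 = 0.06089.

0.0609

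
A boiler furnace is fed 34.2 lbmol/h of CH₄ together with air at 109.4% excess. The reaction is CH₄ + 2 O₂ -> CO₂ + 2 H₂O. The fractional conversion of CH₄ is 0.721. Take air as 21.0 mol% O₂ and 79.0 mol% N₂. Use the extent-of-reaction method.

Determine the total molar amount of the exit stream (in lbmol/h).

716 lbmol/h

Stoichiometric O₂ = 2 × 34.2 = 68.4 lbmol/h; O₂ fed = 68.4 × 2.094 = 143.2 lbmol/h.
N₂ fed = 143.2 × 79/21 = 538.8 lbmol/h.
Fuel reacted = 0.721 × 34.2 → ξ = 24.66 lbmol/h.
Outlet (n = n₀ + ν ξ):
  CH₄: 34.2 − 1(24.66) = 9.542
  O₂: 143.2 − 2(24.66) = 93.91
  N₂: 538.8 (inert)
  CO₂: 0 + 1(24.66) = 24.66
  H₂O: 0 + 2(24.66) = 49.32
Total out = 9.542 + 93.91 + 538.8 + 24.66 + 49.32 = 716.2 lbmol/h.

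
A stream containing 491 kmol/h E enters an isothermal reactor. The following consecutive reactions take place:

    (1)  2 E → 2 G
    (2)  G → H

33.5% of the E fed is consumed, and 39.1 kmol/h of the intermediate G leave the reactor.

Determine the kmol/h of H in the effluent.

125 kmol/h

Conversion of E: E consumed = 2ξ₁ = 0.335 × 491 → ξ₁ = 82.24 kmol/h.
G balance: n_G = 0 + 2ξ₁ − 1ξ₂ = 39.1 → ξ₂ = (2·82.24 − 39.1)/1 = 125.4 kmol/h.
Outlet amounts (n = n₀ + Σ ν·ξ):
  E: 491 − 2(82.24) = 326.5
  G: 0 + 2(82.24) − 1(125.4) = 39.1
  H: 0 + 1(125.4) = 125.4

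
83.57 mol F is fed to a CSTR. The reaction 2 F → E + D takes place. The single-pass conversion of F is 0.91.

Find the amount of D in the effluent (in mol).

F reacted = 0.91 × 83.57 = 76.05 mol; ν_F = −2, so ξ = 76.05/2 = 38.02 mol.
Outlet amounts (n = n₀ + ν ξ):
  F: 83.57 − 2(38.02) = 7.521
  E: 0 + 1(38.02) = 38.02
  D: 0 + 1(38.02) = 38.02

38 mol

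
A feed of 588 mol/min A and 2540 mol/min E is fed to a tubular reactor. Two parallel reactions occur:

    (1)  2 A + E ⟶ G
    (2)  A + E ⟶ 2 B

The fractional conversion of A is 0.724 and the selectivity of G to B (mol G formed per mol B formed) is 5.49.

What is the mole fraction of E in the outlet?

0.852

Conversion of A: A consumed = 0.724 × 588 = 425.7 mol/min = 2ξ₁ + 1ξ₂.
Selectivity: 1ξ₁ / (2ξ₂) = 5.49 → ξ₁ = 10.98 ξ₂.
Substitute: (2·10.98 + 1) ξ₂ = 425.7 → ξ₂ = 18.54 mol/min, ξ₁ = 203.6 mol/min.
Outlet amounts (n = n₀ + Σ ν·ξ):
  A: 588 − 2(203.6) − 1(18.54) = 162.3
  E: 2540 − 1(203.6) − 1(18.54) = 2318
  G: 0 + 1(203.6) = 203.6
  B: 0 + 2(18.54) = 37.08
Total out = 2721 mol/min; y_E = 2318 / 2721 = 0.8519.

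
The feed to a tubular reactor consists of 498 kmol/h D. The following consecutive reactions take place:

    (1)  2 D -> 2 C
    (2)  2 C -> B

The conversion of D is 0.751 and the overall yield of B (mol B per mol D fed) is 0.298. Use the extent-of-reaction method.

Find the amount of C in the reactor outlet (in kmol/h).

77.2 kmol/h

Conversion of D: D consumed = 2ξ₁ = 0.751 × 498 → ξ₁ = 187 kmol/h.
Yield of B: 1ξ₂ / 498 = 0.298 → ξ₂ = 148.4 kmol/h.
Outlet amounts (n = n₀ + Σ ν·ξ):
  D: 498 − 2(187) = 124
  C: 0 + 2(187) − 2(148.4) = 77.19
  B: 0 + 1(148.4) = 148.4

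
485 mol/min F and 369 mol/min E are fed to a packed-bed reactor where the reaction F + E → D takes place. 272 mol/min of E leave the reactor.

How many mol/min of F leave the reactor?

388 mol/min

For E: n = n₀ − 1ξ → 272 = 369 − 1ξ, giving ξ = 97 mol/min.
Outlet amounts (n = n₀ + ν ξ):
  F: 485 − 1(97) = 388
  E: 369 − 1(97) = 272
  D: 0 + 1(97) = 97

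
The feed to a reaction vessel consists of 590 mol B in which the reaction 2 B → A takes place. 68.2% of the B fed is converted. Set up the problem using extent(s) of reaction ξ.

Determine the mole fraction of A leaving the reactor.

0.517

B reacted = 0.682 × 590 = 402.4 mol; ν_B = −2, so ξ = 402.4/2 = 201.2 mol.
Outlet amounts (n = n₀ + ν ξ):
  B: 590 − 2(201.2) = 187.6
  A: 0 + 1(201.2) = 201.2
Total out = 388.8 mol; y_A = 201.2 / 388.8 = 0.5175.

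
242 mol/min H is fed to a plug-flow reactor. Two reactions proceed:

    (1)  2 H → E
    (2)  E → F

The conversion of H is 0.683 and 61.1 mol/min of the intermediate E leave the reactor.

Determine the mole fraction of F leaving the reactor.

Conversion of H: H consumed = 2ξ₁ = 0.683 × 242 → ξ₁ = 82.64 mol/min.
E balance: n_E = 0 + 1ξ₁ − 1ξ₂ = 61.1 → ξ₂ = (1·82.64 − 61.1)/1 = 21.54 mol/min.
Outlet amounts (n = n₀ + Σ ν·ξ):
  H: 242 − 2(82.64) = 76.71
  E: 0 + 1(82.64) − 1(21.54) = 61.1
  F: 0 + 1(21.54) = 21.54
Total out = 159.4 mol/min; y_F = 21.54 / 159.4 = 0.1352.

0.135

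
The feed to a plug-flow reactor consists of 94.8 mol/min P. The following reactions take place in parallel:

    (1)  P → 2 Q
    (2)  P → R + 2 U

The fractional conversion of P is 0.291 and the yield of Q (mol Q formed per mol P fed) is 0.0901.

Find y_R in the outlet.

Yield of Q: 2ξ₁ / 94.8 = 0.0901 → ξ₁ = 4.271 mol/min.
Conversion of P: 1ξ₁ + 1ξ₂ = 0.291 × 94.8 = 27.59 → ξ₂ = 23.32 mol/min.
Outlet amounts (n = n₀ + Σ ν·ξ):
  P: 94.8 − 1(4.271) − 1(23.32) = 67.21
  Q: 0 + 2(4.271) = 8.541
  R: 0 + 1(23.32) = 23.32
  U: 0 + 2(23.32) = 46.63
Total out = 145.7 mol/min; y_R = 23.32 / 145.7 = 0.16.

0.16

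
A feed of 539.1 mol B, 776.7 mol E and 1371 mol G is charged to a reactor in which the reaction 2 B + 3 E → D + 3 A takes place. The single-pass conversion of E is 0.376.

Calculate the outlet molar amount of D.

E reacted = 0.376 × 776.7 = 292 mol; ν_E = −3, so ξ = 292/3 = 97.35 mol.
Outlet amounts (n = n₀ + ν ξ):
  B: 539.1 − 2(97.35) = 344.4
  E: 776.7 − 3(97.35) = 484.7
  D: 0 + 1(97.35) = 97.35
  A: 0 + 3(97.35) = 292
  G: 1371 (inert)

97.3 mol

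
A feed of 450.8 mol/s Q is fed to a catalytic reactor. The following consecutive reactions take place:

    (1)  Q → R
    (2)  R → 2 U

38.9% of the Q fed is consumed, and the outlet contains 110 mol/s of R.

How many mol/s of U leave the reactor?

131 mol/s

Conversion of Q: Q consumed = 1ξ₁ = 0.389 × 450.8 → ξ₁ = 175.4 mol/s.
R balance: n_R = 0 + 1ξ₁ − 1ξ₂ = 110 → ξ₂ = (1·175.4 − 110)/1 = 65.36 mol/s.
Outlet amounts (n = n₀ + Σ ν·ξ):
  Q: 450.8 − 1(175.4) = 275.4
  R: 0 + 1(175.4) − 1(65.36) = 110
  U: 0 + 2(65.36) = 130.7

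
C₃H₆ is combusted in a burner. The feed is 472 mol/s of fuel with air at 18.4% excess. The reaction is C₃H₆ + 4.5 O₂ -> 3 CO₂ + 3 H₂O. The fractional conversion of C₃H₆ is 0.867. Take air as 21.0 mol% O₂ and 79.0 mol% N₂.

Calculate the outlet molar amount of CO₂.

1230 mol/s

Stoichiometric O₂ = 4.5 × 472 = 2124 mol/s; O₂ fed = 2124 × 1.184 = 2515 mol/s.
N₂ fed = 2515 × 79/21 = 9460 mol/s.
Fuel reacted = 0.867 × 472 → ξ = 409.2 mol/s.
Outlet (n = n₀ + ν ξ):
  C₃H₆: 472 − 1(409.2) = 62.78
  O₂: 2515 − 4.5(409.2) = 673.3
  N₂: 9460 (inert)
  CO₂: 0 + 3(409.2) = 1228
  H₂O: 0 + 3(409.2) = 1228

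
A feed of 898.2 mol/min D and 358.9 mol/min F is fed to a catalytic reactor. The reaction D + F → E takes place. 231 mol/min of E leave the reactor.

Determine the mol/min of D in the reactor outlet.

For E: n = n₀ + 1ξ → 231 = 0 + 1ξ, giving ξ = 231 mol/min.
Outlet amounts (n = n₀ + ν ξ):
  D: 898.2 − 1(231) = 667.2
  F: 358.9 − 1(231) = 127.9
  E: 0 + 1(231) = 231

667 mol/min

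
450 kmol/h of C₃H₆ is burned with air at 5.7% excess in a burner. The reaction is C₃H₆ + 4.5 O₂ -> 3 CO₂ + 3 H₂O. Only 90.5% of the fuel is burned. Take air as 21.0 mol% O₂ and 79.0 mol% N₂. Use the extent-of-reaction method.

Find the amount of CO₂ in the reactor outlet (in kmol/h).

1220 kmol/h

Stoichiometric O₂ = 4.5 × 450 = 2025 kmol/h; O₂ fed = 2025 × 1.057 = 2140 kmol/h.
N₂ fed = 2140 × 79/21 = 8052 kmol/h.
Fuel reacted = 0.905 × 450 → ξ = 407.2 kmol/h.
Outlet (n = n₀ + ν ξ):
  C₃H₆: 450 − 1(407.2) = 42.75
  O₂: 2140 − 4.5(407.2) = 307.8
  N₂: 8052 (inert)
  CO₂: 0 + 3(407.2) = 1222
  H₂O: 0 + 3(407.2) = 1222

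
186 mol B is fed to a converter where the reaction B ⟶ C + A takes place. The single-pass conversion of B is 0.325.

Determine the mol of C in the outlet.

B reacted = 0.325 × 186 = 60.45 mol; ν_B = −1, so ξ = 60.45/1 = 60.45 mol.
Outlet amounts (n = n₀ + ν ξ):
  B: 186 − 1(60.45) = 125.5
  C: 0 + 1(60.45) = 60.45
  A: 0 + 1(60.45) = 60.45

60.5 mol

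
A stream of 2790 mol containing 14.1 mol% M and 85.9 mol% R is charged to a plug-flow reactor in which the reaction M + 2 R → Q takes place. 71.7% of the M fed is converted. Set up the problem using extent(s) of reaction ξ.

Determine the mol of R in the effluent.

M reacted = 0.717 × 393.4 = 282.1 mol; ν_M = −1, so ξ = 282.1/1 = 282.1 mol.
Outlet amounts (n = n₀ + ν ξ):
  M: 393.4 − 1(282.1) = 111.3
  R: 2397 − 2(282.1) = 1832
  Q: 0 + 1(282.1) = 282.1

1830 mol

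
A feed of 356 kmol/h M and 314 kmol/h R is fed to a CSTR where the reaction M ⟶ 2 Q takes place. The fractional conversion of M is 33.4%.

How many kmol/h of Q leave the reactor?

M reacted = 0.334 × 356 = 118.9 kmol/h; ν_M = −1, so ξ = 118.9/1 = 118.9 kmol/h.
Outlet amounts (n = n₀ + ν ξ):
  M: 356 − 1(118.9) = 237.1
  Q: 0 + 2(118.9) = 237.8
  R: 314 (inert)

238 kmol/h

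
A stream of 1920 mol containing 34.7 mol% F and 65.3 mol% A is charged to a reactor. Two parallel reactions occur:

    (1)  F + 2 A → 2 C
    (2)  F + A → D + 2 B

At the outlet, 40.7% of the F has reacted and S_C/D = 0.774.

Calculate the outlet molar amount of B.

Conversion of F: F consumed = 0.407 × 666.2 = 271.2 mol = 1ξ₁ + 1ξ₂.
Selectivity: 2ξ₁ / (1ξ₂) = 0.774 → ξ₁ = 0.387 ξ₂.
Substitute: (1·0.387 + 1) ξ₂ = 271.2 → ξ₂ = 195.5 mol, ξ₁ = 75.66 mol.
Outlet amounts (n = n₀ + Σ ν·ξ):
  F: 666.2 − 1(75.66) − 1(195.5) = 395.1
  A: 1254 − 2(75.66) − 1(195.5) = 906.9
  C: 0 + 2(75.66) = 151.3
  D: 0 + 1(195.5) = 195.5
  B: 0 + 2(195.5) = 391

391 mol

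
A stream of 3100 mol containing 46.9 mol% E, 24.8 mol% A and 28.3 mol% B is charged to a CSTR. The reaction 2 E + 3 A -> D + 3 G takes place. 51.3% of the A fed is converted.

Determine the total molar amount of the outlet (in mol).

2970 mol

A reacted = 0.513 × 768.8 = 394.4 mol; ν_A = −3, so ξ = 394.4/3 = 131.5 mol.
Outlet amounts (n = n₀ + ν ξ):
  E: 1454 − 2(131.5) = 1191
  A: 768.8 − 3(131.5) = 374.4
  D: 0 + 1(131.5) = 131.5
  G: 0 + 3(131.5) = 394.4
  B: 877.3 (inert)
Total out = 1191 + 374.4 + 131.5 + 394.4 + 877.3 = 2969 mol.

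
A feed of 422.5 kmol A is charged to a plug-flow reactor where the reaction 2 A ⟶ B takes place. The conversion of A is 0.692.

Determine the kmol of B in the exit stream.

A reacted = 0.692 × 422.5 = 292.4 kmol; ν_A = −2, so ξ = 292.4/2 = 146.2 kmol.
Outlet amounts (n = n₀ + ν ξ):
  A: 422.5 − 2(146.2) = 130.1
  B: 0 + 1(146.2) = 146.2

146 kmol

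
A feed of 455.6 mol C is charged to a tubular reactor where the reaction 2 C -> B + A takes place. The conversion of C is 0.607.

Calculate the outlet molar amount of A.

C reacted = 0.607 × 455.6 = 276.5 mol; ν_C = −2, so ξ = 276.5/2 = 138.3 mol.
Outlet amounts (n = n₀ + ν ξ):
  C: 455.6 − 2(138.3) = 179.1
  B: 0 + 1(138.3) = 138.3
  A: 0 + 1(138.3) = 138.3

138 mol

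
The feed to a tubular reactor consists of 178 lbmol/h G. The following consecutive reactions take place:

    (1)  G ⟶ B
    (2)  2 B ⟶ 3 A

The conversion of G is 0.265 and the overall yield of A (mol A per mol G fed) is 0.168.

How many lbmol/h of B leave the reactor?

Conversion of G: G consumed = 1ξ₁ = 0.265 × 178 → ξ₁ = 47.17 lbmol/h.
Yield of A: 3ξ₂ / 178 = 0.168 → ξ₂ = 9.968 lbmol/h.
Outlet amounts (n = n₀ + Σ ν·ξ):
  G: 178 − 1(47.17) = 130.8
  B: 0 + 1(47.17) − 2(9.968) = 27.23
  A: 0 + 3(9.968) = 29.9

27.2 lbmol/h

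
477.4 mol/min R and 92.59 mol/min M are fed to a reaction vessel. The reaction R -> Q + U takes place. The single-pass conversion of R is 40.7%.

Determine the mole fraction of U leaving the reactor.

R reacted = 0.407 × 477.4 = 194.3 mol/min; ν_R = −1, so ξ = 194.3/1 = 194.3 mol/min.
Outlet amounts (n = n₀ + ν ξ):
  R: 477.4 − 1(194.3) = 283.1
  Q: 0 + 1(194.3) = 194.3
  U: 0 + 1(194.3) = 194.3
  M: 92.59 (inert)
Total out = 764.3 mol/min; y_U = 194.3 / 764.3 = 0.2542.

0.254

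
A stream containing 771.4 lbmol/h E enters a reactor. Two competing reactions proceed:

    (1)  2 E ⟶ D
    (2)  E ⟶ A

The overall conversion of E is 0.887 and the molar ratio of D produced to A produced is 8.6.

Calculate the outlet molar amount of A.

37.6 lbmol/h

Conversion of E: E consumed = 0.887 × 771.4 = 684.2 lbmol/h = 2ξ₁ + 1ξ₂.
Selectivity: 1ξ₁ / (1ξ₂) = 8.6 → ξ₁ = 8.6 ξ₂.
Substitute: (2·8.6 + 1) ξ₂ = 684.2 → ξ₂ = 37.6 lbmol/h, ξ₁ = 323.3 lbmol/h.
Outlet amounts (n = n₀ + Σ ν·ξ):
  E: 771.4 − 2(323.3) − 1(37.6) = 87.17
  D: 0 + 1(323.3) = 323.3
  A: 0 + 1(37.6) = 37.6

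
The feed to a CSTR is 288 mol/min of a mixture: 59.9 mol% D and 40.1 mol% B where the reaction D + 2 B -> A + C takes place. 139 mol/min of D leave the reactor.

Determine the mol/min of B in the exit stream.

48.5 mol/min

For D: n = n₀ − 1ξ → 139 = 172.5 − 1ξ, giving ξ = 33.51 mol/min.
Outlet amounts (n = n₀ + ν ξ):
  D: 172.5 − 1(33.51) = 139
  B: 115.5 − 2(33.51) = 48.46
  A: 0 + 1(33.51) = 33.51
  C: 0 + 1(33.51) = 33.51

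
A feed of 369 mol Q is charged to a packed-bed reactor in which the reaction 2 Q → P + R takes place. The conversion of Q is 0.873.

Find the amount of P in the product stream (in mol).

161 mol

Q reacted = 0.873 × 369 = 322.1 mol; ν_Q = −2, so ξ = 322.1/2 = 161.1 mol.
Outlet amounts (n = n₀ + ν ξ):
  Q: 369 − 2(161.1) = 46.86
  P: 0 + 1(161.1) = 161.1
  R: 0 + 1(161.1) = 161.1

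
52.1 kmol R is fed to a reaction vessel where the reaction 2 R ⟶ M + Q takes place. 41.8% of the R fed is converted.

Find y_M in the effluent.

0.209

R reacted = 0.418 × 52.1 = 21.78 kmol; ν_R = −2, so ξ = 21.78/2 = 10.89 kmol.
Outlet amounts (n = n₀ + ν ξ):
  R: 52.1 − 2(10.89) = 30.32
  M: 0 + 1(10.89) = 10.89
  Q: 0 + 1(10.89) = 10.89
Total out = 52.1 kmol; y_M = 10.89 / 52.1 = 0.209.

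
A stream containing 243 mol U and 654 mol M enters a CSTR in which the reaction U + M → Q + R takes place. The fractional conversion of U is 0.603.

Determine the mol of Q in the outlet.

147 mol

U reacted = 0.603 × 243 = 146.5 mol; ν_U = −1, so ξ = 146.5/1 = 146.5 mol.
Outlet amounts (n = n₀ + ν ξ):
  U: 243 − 1(146.5) = 96.47
  M: 654 − 1(146.5) = 507.5
  Q: 0 + 1(146.5) = 146.5
  R: 0 + 1(146.5) = 146.5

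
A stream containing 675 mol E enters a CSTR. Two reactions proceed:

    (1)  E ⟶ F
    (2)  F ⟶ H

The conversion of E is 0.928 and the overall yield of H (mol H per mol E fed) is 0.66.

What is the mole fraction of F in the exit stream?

Conversion of E: E consumed = 1ξ₁ = 0.928 × 675 → ξ₁ = 626.4 mol.
Yield of H: 1ξ₂ / 675 = 0.66 → ξ₂ = 445.5 mol.
Outlet amounts (n = n₀ + Σ ν·ξ):
  E: 675 − 1(626.4) = 48.6
  F: 0 + 1(626.4) − 1(445.5) = 180.9
  H: 0 + 1(445.5) = 445.5
Total out = 675 mol; y_F = 180.9 / 675 = 0.268.

0.268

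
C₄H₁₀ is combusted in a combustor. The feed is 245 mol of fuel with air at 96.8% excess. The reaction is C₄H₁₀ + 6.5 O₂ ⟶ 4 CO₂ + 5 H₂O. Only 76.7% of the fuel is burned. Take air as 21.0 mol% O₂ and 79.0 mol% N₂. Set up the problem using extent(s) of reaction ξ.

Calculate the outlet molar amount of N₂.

Stoichiometric O₂ = 6.5 × 245 = 1592 mol; O₂ fed = 1592 × 1.968 = 3134 mol.
N₂ fed = 3134 × 79/21 = 11790 mol.
Fuel reacted = 0.767 × 245 → ξ = 187.9 mol.
Outlet (n = n₀ + ν ξ):
  C₄H₁₀: 245 − 1(187.9) = 57.09
  O₂: 3134 − 6.5(187.9) = 1913
  N₂: 11790 (inert)
  CO₂: 0 + 4(187.9) = 751.7
  H₂O: 0 + 5(187.9) = 939.6

11800 mol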